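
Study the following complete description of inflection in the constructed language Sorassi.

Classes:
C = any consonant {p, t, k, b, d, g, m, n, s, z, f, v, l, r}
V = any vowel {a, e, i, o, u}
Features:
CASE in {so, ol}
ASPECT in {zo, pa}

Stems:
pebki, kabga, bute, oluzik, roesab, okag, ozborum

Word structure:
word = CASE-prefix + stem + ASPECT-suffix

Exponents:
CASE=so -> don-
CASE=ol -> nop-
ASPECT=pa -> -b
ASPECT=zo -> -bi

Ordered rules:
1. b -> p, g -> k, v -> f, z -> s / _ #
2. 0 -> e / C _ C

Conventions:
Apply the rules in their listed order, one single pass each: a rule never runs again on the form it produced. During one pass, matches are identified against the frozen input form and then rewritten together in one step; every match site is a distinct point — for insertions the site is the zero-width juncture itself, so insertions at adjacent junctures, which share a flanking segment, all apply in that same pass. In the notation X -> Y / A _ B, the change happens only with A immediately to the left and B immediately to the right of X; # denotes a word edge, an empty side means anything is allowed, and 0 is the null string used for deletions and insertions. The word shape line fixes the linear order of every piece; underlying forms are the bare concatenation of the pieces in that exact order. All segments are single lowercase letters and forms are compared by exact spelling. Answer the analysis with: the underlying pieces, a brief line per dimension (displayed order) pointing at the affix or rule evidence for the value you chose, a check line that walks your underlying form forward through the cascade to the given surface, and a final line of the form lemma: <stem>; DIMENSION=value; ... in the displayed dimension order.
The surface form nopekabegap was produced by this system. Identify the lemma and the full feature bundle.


underlying: nop-kabga-b
CASE=ol - signalled by the affix nop-
ASPECT=pa - signalled by the affix -b
check: nopkabgab -> nopkabgap -> nopekabegap
lemma: kabga; CASE=ol; ASPECT=pa


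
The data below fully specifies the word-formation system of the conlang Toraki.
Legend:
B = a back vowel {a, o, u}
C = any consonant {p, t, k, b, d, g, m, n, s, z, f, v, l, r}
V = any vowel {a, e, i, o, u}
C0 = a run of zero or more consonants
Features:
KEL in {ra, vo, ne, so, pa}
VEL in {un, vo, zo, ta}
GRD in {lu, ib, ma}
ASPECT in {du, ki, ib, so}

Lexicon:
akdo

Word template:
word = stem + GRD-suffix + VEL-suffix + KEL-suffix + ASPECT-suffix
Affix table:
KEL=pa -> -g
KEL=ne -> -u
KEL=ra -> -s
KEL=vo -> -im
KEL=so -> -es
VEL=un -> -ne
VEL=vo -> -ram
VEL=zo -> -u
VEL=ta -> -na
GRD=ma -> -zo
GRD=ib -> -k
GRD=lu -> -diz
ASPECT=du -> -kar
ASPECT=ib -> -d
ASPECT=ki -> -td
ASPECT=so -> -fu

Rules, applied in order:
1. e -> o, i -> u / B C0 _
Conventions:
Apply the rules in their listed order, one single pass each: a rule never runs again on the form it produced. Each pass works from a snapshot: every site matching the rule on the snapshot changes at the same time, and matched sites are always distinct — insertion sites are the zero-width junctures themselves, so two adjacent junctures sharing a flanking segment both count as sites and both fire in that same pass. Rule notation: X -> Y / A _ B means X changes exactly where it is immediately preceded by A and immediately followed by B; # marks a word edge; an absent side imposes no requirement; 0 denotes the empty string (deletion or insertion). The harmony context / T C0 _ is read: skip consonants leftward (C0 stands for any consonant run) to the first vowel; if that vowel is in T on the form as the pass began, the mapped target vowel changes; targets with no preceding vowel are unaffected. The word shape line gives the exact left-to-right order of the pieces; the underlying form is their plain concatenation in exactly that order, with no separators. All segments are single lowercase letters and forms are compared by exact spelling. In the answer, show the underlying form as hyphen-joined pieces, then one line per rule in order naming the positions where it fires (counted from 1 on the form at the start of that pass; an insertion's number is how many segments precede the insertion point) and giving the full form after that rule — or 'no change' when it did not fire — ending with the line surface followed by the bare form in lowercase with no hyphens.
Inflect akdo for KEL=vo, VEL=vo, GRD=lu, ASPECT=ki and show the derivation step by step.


underlying: akdo-diz-ram-im-td
1. e -> o, i -> u / B C0 _: fires at position(s) 6, 11: akdoduzramumtd
surface: akdoduzramumtd


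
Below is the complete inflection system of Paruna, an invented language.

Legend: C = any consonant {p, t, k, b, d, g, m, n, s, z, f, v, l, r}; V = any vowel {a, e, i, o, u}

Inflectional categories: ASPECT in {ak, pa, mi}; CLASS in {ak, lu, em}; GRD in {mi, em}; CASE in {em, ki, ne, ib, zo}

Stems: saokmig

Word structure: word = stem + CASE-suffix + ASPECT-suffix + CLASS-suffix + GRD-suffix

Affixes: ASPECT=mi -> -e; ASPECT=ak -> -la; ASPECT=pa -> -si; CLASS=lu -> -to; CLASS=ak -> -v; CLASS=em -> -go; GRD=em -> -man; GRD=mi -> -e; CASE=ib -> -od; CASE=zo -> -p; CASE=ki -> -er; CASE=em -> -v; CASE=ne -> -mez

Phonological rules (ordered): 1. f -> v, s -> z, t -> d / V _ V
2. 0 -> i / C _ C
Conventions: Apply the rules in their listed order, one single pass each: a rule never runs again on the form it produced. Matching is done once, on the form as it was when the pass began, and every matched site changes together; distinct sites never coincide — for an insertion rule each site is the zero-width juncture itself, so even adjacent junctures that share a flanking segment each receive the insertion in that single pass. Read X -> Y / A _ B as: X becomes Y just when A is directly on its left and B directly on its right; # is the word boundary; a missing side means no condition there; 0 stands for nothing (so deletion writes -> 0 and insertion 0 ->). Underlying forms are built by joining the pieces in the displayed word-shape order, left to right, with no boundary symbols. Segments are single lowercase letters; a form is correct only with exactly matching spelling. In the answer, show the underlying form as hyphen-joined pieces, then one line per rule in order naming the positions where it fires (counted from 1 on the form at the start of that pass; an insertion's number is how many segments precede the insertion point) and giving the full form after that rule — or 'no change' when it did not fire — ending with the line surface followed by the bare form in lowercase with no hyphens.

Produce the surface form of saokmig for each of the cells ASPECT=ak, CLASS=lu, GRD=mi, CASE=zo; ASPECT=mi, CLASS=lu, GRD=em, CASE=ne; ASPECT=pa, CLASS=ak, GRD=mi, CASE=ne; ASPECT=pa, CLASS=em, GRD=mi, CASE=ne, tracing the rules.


cell ASPECT=ak, CLASS=lu, GRD=mi, CASE=zo:
underlying: saokmig-p-la-to-e
1. f -> v, s -> z, t -> d / V _ V: fires at position(s) 11: saokmigpladoe
2. 0 -> i / C _ C: inserts after position(s) 4, 7, 8: saokimigipiladoe
surface: saokimigipiladoe

cell ASPECT=mi, CLASS=lu, GRD=em, CASE=ne:
underlying: saokmig-mez-e-to-man
1. f -> v, s -> z, t -> d / V _ V: fires at position(s) 12: saokmigmezedoman
2. 0 -> i / C _ C: inserts after position(s) 4, 7: saokimigimezedoman
surface: saokimigimezedoman

cell ASPECT=pa, CLASS=ak, GRD=mi, CASE=ne:
underlying: saokmig-mez-si-v-e
1. f -> v, s -> z, t -> d / V _ V: no change
2. 0 -> i / C _ C: inserts after position(s) 4, 7, 10: saokimigimezisive
surface: saokimigimezisive

cell ASPECT=pa, CLASS=em, GRD=mi, CASE=ne:
underlying: saokmig-mez-si-go-e
1. f -> v, s -> z, t -> d / V _ V: no change
2. 0 -> i / C _ C: inserts after position(s) 4, 7, 10: saokimigimezisigoe
surface: saokimigimezisigoe


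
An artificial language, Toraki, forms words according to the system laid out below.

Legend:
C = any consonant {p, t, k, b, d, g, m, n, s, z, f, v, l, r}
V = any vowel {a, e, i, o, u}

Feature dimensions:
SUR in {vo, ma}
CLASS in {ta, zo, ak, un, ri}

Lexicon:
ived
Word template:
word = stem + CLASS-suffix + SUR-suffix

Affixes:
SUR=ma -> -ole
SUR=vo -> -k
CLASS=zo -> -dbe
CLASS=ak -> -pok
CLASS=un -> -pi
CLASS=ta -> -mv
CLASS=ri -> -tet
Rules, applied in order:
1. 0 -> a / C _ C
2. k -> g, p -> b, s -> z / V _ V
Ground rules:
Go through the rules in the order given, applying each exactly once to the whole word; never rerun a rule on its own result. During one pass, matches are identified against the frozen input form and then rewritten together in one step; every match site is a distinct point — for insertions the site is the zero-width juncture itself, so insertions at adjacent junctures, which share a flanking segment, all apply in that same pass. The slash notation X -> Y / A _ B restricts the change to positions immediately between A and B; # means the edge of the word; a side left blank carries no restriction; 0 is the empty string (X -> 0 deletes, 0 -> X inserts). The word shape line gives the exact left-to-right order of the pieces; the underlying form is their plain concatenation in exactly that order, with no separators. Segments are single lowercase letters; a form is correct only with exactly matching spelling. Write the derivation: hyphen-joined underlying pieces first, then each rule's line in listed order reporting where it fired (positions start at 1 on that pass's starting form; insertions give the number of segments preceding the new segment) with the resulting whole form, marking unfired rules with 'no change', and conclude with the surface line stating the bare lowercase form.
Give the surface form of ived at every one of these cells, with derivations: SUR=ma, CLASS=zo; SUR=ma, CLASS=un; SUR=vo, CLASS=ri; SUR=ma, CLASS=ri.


cell SUR=ma, CLASS=zo:
underlying: ived-dbe-ole
1. 0 -> a / C _ C: inserts after position(s) 4, 5: ivedadabeole
2. k -> g, p -> b, s -> z / V _ V: no change
surface: ivedadabeole

cell SUR=ma, CLASS=un:
underlying: ived-pi-ole
1. 0 -> a / C _ C: inserts after position(s) 4: ivedapiole
2. k -> g, p -> b, s -> z / V _ V: fires at position(s) 6: ivedabiole
surface: ivedabiole

cell SUR=vo, CLASS=ri:
underlying: ived-tet-k
1. 0 -> a / C _ C: inserts after position(s) 4, 7: ivedatetak
2. k -> g, p -> b, s -> z / V _ V: no change
surface: ivedatetak

cell SUR=ma, CLASS=ri:
underlying: ived-tet-ole
1. 0 -> a / C _ C: inserts after position(s) 4: ivedatetole
2. k -> g, p -> b, s -> z / V _ V: no change
surface: ivedatetole


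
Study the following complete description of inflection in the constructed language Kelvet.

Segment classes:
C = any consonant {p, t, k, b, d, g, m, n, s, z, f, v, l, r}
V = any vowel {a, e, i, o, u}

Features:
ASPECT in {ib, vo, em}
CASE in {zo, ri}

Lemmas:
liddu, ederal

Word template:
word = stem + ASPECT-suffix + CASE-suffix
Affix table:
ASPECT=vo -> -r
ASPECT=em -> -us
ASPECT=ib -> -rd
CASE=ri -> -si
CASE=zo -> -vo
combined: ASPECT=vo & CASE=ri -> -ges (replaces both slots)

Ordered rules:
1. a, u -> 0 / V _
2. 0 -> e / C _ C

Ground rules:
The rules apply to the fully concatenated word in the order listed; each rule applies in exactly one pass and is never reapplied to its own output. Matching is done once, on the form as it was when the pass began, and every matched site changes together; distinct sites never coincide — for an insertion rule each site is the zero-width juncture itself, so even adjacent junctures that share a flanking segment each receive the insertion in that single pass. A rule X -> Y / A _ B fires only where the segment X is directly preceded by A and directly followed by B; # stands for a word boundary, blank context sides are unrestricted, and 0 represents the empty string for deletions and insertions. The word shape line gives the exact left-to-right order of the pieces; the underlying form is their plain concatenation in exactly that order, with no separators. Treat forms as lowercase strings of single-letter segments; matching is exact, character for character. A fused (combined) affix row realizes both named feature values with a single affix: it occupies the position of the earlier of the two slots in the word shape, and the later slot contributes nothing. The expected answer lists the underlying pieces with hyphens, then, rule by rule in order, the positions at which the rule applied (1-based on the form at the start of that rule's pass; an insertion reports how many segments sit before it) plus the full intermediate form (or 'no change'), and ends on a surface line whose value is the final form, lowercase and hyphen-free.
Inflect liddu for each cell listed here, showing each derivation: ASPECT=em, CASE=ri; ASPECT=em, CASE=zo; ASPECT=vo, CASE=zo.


cell ASPECT=em, CASE=ri:
underlying: liddu-us-si
1. a, u -> 0 / V _: fires at position(s) 6: liddussi
2. 0 -> e / C _ C: inserts after position(s) 3, 6: lidedusesi
surface: lidedusesi

cell ASPECT=em, CASE=zo:
underlying: liddu-us-vo
1. a, u -> 0 / V _: fires at position(s) 6: liddusvo
2. 0 -> e / C _ C: inserts after position(s) 3, 6: lidedusevo
surface: lidedusevo

cell ASPECT=vo, CASE=zo:
underlying: liddu-r-vo
1. a, u -> 0 / V _: no change
2. 0 -> e / C _ C: inserts after position(s) 3, 6: lidedurevo
surface: lidedurevo


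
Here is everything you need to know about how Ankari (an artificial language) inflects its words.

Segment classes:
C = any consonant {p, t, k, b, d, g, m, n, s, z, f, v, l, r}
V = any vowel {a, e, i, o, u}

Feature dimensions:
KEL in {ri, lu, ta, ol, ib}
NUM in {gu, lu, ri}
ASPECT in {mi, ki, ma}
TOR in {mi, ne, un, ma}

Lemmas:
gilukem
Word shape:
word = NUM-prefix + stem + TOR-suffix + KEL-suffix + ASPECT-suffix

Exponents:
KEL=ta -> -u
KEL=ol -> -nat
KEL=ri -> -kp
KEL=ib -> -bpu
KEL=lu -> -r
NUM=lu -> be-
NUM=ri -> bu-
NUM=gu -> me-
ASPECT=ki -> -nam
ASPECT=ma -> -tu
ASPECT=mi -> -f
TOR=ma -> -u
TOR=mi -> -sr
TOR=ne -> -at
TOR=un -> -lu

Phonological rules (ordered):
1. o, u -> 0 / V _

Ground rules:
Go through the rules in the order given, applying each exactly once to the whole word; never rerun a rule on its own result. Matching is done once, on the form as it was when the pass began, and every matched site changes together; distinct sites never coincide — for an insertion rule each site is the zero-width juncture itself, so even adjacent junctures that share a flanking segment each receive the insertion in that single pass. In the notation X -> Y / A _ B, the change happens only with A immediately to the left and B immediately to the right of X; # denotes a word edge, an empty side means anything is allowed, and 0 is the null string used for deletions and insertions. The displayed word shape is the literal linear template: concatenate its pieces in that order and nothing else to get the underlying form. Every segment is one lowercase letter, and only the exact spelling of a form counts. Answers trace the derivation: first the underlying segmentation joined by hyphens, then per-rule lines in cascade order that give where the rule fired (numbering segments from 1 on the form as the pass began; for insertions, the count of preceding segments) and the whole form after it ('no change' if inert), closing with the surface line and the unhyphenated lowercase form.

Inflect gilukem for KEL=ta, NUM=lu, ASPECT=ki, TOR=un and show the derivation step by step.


underlying: be-gilukem-lu-u-nam
1. o, u -> 0 / V _: fires at position(s) 12: begilukemlunam
surface: begilukemlunam


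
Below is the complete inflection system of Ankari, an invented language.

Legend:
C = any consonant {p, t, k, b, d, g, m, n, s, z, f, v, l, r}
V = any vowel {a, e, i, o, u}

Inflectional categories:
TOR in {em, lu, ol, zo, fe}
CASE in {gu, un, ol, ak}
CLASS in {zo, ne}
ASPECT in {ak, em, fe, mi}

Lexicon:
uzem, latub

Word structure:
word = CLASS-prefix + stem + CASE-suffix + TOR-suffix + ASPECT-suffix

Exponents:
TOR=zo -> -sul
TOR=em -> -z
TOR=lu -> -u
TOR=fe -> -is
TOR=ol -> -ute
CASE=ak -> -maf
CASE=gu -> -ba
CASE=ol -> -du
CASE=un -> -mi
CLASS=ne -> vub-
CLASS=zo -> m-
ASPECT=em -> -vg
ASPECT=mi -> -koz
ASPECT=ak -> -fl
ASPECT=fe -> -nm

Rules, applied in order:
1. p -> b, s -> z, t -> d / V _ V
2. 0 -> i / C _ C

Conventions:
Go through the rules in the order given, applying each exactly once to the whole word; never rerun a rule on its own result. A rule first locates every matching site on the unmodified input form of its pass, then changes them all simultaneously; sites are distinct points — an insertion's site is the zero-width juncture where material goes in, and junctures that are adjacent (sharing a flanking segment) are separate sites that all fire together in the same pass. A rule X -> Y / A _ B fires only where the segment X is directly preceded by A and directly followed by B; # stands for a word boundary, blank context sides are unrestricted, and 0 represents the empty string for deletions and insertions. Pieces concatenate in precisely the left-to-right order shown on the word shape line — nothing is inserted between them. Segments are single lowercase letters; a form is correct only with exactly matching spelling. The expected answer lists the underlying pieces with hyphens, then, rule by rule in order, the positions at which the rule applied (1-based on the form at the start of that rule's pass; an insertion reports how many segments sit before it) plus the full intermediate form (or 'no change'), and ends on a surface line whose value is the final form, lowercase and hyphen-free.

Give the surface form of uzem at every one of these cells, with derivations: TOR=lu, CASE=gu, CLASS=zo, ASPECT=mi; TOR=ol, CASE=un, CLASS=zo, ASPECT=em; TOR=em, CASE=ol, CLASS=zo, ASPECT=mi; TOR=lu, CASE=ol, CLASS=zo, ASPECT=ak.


cell TOR=lu, CASE=gu, CLASS=zo, ASPECT=mi:
underlying: m-uzem-ba-u-koz
1. p -> b, s -> z, t -> d / V _ V: no change
2. 0 -> i / C _ C: inserts after position(s) 5: muzemibaukoz
surface: muzemibaukoz

cell TOR=ol, CASE=un, CLASS=zo, ASPECT=em:
underlying: m-uzem-mi-ute-vg
1. p -> b, s -> z, t -> d / V _ V: fires at position(s) 9: muzemmiudevg
2. 0 -> i / C _ C: inserts after position(s) 5, 11: muzemimiudevig
surface: muzemimiudevig

cell TOR=em, CASE=ol, CLASS=zo, ASPECT=mi:
underlying: m-uzem-du-z-koz
1. p -> b, s -> z, t -> d / V _ V: no change
2. 0 -> i / C _ C: inserts after position(s) 5, 8: muzemiduzikoz
surface: muzemiduzikoz

cell TOR=lu, CASE=ol, CLASS=zo, ASPECT=ak:
underlying: m-uzem-du-u-fl
1. p -> b, s -> z, t -> d / V _ V: no change
2. 0 -> i / C _ C: inserts after position(s) 5, 9: muzemiduufil
surface: muzemiduufil


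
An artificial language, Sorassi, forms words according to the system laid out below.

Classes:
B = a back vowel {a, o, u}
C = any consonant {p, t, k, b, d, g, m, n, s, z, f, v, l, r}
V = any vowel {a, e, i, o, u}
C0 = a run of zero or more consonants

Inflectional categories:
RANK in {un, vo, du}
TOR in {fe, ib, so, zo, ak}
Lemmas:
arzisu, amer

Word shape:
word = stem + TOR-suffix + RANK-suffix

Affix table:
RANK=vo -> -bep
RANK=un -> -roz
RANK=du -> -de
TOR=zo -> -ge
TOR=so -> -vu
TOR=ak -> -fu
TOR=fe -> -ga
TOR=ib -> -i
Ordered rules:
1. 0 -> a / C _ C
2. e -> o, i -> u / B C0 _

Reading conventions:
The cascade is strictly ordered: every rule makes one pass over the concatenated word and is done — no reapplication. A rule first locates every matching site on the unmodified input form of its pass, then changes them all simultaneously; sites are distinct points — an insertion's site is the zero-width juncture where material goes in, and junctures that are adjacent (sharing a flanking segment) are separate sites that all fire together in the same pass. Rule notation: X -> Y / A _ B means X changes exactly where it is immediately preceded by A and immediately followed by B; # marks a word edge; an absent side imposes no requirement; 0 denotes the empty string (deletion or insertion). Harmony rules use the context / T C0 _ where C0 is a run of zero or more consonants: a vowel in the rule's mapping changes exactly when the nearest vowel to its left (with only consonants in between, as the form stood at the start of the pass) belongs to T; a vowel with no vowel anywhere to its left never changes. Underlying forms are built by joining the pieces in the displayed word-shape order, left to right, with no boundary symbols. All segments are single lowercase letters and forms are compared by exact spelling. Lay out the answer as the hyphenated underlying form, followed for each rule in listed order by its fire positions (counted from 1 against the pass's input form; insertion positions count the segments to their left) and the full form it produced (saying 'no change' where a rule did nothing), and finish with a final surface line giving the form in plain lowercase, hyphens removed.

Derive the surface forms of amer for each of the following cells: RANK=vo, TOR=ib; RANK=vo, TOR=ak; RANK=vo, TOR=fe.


cell RANK=vo, TOR=ib:
underlying: amer-i-bep
1. 0 -> a / C _ C: no change
2. e -> o, i -> u / B C0 _: fires at position(s) 3: amoribep
surface: amoribep

cell RANK=vo, TOR=ak:
underlying: amer-fu-bep
1. 0 -> a / C _ C: inserts after position(s) 4: amerafubep
2. e -> o, i -> u / B C0 _: fires at position(s) 3, 9: amorafubop
surface: amorafubop

cell RANK=vo, TOR=fe:
underlying: amer-ga-bep
1. 0 -> a / C _ C: inserts after position(s) 4: ameragabep
2. e -> o, i -> u / B C0 _: fires at position(s) 3, 9: amoragabop
surface: amoragabop


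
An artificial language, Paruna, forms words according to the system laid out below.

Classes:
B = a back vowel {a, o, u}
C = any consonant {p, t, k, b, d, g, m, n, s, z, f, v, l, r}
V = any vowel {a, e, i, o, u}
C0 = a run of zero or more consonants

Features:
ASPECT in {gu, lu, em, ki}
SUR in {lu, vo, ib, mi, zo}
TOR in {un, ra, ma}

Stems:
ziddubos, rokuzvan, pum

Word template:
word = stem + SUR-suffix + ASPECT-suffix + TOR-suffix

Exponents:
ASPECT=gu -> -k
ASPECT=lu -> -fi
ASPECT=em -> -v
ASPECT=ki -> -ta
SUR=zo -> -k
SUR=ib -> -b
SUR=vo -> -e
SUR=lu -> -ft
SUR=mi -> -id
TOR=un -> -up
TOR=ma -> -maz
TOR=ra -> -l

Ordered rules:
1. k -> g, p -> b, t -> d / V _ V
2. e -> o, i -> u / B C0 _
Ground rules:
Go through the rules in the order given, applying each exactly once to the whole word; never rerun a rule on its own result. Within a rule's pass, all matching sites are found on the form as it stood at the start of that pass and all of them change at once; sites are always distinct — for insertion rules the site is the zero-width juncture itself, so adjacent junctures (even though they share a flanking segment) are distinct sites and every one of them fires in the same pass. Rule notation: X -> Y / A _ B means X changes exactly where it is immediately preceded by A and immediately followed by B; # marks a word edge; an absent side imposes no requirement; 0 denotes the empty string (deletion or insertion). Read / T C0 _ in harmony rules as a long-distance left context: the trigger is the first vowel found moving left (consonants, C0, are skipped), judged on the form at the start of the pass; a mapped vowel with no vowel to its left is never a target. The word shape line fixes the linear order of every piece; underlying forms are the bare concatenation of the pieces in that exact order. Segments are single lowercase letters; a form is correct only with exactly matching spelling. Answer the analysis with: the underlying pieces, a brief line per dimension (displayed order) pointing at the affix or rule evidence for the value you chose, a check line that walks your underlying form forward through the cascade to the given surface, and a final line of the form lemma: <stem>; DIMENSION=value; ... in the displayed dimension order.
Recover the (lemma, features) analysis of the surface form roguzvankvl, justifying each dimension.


underlying: rokuzvan-k-v-l
ASPECT=em - signalled by the affix -v
SUR=zo - signalled by the affix -k
TOR=ra - signalled by the affix -l
check: rokuzvankvl -> roguzvankvl -> roguzvankvl
lemma: rokuzvan; ASPECT=em; SUR=zo; TOR=ra


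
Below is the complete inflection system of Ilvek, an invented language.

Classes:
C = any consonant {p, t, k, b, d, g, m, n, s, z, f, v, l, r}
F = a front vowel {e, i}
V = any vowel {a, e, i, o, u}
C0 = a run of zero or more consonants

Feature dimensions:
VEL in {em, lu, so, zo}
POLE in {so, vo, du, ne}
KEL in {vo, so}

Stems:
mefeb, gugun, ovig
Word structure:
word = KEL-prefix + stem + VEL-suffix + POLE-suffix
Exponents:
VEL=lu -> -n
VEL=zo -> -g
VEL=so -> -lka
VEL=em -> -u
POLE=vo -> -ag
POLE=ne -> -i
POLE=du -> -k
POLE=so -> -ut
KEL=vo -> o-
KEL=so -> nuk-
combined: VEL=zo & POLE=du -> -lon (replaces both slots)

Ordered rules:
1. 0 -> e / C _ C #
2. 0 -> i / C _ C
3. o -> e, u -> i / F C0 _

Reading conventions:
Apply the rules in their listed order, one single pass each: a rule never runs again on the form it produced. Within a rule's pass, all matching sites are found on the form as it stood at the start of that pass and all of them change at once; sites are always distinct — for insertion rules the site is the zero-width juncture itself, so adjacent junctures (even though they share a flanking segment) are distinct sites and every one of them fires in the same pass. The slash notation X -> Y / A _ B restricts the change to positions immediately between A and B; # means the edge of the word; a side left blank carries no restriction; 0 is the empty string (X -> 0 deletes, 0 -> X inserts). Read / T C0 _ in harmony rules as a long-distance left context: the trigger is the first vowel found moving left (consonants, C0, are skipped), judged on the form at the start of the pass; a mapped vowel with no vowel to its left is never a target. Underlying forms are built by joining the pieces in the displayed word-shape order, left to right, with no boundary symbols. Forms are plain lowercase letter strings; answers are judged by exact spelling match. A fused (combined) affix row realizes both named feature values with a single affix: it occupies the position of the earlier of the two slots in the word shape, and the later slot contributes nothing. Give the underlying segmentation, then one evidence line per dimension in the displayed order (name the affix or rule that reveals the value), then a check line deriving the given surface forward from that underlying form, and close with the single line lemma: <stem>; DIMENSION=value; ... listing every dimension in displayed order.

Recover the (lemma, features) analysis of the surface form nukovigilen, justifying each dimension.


underlying: nuk-ovig-lon
VEL=zo - signalled by the combined affix row
POLE=du - signalled by the combined affix row
KEL=so - signalled by the affix nuk-
check: nukoviglon -> nukoviglon -> nukovigilon -> nukovigilen
lemma: ovig; VEL=zo; POLE=du; KEL=so


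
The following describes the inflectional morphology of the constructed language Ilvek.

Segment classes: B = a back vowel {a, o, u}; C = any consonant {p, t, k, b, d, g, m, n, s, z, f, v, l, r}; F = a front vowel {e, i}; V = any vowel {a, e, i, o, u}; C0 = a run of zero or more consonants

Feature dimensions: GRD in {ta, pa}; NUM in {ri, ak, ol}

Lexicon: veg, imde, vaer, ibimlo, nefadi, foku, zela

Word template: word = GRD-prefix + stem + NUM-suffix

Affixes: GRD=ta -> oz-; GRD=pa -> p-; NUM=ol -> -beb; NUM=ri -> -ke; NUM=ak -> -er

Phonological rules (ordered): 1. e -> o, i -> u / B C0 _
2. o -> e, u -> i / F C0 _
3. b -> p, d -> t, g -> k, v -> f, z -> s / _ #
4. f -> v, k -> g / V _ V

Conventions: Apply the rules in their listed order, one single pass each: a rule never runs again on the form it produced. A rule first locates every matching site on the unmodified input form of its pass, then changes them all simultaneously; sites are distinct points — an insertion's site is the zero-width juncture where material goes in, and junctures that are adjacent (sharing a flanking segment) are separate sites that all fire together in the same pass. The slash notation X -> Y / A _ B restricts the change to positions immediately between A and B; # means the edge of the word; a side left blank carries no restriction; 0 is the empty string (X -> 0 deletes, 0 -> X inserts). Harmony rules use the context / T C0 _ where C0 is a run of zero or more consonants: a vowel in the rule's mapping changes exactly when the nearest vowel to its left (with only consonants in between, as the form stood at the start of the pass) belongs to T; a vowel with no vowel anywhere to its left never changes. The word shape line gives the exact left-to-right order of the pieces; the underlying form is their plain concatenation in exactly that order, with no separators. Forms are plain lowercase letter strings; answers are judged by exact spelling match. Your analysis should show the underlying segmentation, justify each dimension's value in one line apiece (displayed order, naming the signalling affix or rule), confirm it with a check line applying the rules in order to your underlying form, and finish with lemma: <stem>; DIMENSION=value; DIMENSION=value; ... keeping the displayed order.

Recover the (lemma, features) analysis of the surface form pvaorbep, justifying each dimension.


underlying: p-vaer-beb
GRD=pa - signalled by the affix p-
NUM=ol - signalled by the affix -beb
check: pvaerbeb -> pvaorbeb -> pvaorbeb -> pvaorbep -> pvaorbep
lemma: vaer; GRD=pa; NUM=ol


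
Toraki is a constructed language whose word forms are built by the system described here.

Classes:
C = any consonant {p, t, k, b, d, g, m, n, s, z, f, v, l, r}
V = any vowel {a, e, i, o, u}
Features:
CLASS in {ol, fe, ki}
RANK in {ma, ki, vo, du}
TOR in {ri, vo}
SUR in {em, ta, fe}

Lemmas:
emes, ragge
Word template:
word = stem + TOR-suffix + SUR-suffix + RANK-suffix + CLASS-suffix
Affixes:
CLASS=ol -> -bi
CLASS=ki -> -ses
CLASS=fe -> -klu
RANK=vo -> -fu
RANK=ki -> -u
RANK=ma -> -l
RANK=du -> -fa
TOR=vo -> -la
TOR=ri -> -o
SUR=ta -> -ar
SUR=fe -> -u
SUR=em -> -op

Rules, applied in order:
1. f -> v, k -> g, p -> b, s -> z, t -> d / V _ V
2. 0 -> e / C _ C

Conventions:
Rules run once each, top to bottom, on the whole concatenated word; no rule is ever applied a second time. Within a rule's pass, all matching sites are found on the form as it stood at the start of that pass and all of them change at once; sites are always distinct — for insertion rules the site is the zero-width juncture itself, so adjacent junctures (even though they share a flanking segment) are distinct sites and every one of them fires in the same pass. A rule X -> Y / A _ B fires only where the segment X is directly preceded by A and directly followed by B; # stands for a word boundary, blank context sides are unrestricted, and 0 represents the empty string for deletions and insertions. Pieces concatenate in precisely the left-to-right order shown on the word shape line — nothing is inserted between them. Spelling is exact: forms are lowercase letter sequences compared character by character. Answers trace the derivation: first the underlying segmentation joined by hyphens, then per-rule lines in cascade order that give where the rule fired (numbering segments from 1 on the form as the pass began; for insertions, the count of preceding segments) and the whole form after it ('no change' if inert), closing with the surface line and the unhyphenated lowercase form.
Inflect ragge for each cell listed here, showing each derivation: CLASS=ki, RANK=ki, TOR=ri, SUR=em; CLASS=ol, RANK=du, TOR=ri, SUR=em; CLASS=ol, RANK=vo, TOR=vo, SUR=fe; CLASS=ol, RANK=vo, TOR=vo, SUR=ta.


cell CLASS=ki, RANK=ki, TOR=ri, SUR=em:
underlying: ragge-o-op-u-ses
1. f -> v, k -> g, p -> b, s -> z, t -> d / V _ V: fires at position(s) 8, 10: raggeoobuzes
2. 0 -> e / C _ C: inserts after position(s) 3: ragegeoobuzes
surface: ragegeoobuzes

cell CLASS=ol, RANK=du, TOR=ri, SUR=em:
underlying: ragge-o-op-fa-bi
1. f -> v, k -> g, p -> b, s -> z, t -> d / V _ V: no change
2. 0 -> e / C _ C: inserts after position(s) 3, 8: ragegeoopefabi
surface: ragegeoopefabi

cell CLASS=ol, RANK=vo, TOR=vo, SUR=fe:
underlying: ragge-la-u-fu-bi
1. f -> v, k -> g, p -> b, s -> z, t -> d / V _ V: fires at position(s) 9: raggelauvubi
2. 0 -> e / C _ C: inserts after position(s) 3: ragegelauvubi
surface: ragegelauvubi

cell CLASS=ol, RANK=vo, TOR=vo, SUR=ta:
underlying: ragge-la-ar-fu-bi
1. f -> v, k -> g, p -> b, s -> z, t -> d / V _ V: no change
2. 0 -> e / C _ C: inserts after position(s) 3, 9: ragegelaarefubi
surface: ragegelaarefubi


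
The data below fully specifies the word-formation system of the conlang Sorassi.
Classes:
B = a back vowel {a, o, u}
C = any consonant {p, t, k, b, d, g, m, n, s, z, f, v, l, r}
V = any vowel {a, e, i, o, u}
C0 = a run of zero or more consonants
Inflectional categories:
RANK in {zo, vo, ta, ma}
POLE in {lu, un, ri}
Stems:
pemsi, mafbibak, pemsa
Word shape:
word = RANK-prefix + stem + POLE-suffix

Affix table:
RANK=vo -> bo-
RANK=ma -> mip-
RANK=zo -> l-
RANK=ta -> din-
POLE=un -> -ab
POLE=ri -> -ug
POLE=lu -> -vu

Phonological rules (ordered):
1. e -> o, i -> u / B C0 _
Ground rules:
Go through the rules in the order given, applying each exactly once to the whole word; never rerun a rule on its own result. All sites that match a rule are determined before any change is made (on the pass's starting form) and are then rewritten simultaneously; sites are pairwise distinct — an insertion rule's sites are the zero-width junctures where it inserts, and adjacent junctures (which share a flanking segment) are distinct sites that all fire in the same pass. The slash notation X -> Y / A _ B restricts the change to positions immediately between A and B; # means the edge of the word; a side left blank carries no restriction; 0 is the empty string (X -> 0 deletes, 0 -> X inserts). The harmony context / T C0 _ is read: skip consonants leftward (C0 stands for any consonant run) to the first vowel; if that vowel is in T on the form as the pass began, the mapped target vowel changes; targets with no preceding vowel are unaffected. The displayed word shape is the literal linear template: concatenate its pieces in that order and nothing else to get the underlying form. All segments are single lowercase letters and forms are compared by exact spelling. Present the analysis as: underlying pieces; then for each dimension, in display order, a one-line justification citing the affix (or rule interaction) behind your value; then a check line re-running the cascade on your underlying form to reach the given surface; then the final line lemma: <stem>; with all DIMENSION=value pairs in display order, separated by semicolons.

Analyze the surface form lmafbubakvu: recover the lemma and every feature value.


underlying: l-mafbibak-vu
RANK=zo - signalled by the affix l-
POLE=lu - signalled by the affix -vu
check: lmafbibakvu -> lmafbubakvu
lemma: mafbibak; RANK=zo; POLE=lu


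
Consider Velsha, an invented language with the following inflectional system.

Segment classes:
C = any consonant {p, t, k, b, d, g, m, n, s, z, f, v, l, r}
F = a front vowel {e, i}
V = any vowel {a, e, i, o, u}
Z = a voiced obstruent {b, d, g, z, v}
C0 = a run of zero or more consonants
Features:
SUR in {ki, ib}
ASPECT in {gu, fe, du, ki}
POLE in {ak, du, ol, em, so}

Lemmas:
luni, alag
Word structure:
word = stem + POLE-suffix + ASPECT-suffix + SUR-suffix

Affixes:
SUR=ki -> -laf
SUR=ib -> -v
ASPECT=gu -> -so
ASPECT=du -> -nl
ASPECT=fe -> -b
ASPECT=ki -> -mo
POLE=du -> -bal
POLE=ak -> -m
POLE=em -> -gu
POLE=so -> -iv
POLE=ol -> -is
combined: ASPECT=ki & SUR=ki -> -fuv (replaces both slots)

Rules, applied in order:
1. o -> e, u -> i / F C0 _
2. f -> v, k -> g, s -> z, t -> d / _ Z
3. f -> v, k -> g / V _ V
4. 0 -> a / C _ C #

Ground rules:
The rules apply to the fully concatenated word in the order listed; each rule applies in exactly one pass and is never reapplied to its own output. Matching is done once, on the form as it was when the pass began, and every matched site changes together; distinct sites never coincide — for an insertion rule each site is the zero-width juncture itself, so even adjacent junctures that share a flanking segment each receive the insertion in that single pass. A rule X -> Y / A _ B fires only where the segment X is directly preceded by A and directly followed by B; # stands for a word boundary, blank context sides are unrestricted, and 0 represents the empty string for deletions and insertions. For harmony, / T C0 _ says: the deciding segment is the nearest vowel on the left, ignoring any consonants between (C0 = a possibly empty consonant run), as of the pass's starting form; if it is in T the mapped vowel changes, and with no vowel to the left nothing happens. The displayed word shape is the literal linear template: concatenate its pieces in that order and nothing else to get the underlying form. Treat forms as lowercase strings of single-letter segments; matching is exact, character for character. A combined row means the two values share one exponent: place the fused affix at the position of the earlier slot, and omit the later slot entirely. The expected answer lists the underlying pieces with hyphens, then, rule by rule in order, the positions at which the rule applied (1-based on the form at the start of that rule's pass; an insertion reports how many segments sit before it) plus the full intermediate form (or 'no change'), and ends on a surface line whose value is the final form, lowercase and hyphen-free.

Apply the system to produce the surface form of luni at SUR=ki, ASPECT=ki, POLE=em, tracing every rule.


underlying: luni-gu-fuv
1. o -> e, u -> i / F C0 _: fires at position(s) 6: lunigifuv
2. f -> v, k -> g, s -> z, t -> d / _ Z: no change
3. f -> v, k -> g / V _ V: fires at position(s) 7: lunigivuv
4. 0 -> a / C _ C #: no change
surface: lunigivuv


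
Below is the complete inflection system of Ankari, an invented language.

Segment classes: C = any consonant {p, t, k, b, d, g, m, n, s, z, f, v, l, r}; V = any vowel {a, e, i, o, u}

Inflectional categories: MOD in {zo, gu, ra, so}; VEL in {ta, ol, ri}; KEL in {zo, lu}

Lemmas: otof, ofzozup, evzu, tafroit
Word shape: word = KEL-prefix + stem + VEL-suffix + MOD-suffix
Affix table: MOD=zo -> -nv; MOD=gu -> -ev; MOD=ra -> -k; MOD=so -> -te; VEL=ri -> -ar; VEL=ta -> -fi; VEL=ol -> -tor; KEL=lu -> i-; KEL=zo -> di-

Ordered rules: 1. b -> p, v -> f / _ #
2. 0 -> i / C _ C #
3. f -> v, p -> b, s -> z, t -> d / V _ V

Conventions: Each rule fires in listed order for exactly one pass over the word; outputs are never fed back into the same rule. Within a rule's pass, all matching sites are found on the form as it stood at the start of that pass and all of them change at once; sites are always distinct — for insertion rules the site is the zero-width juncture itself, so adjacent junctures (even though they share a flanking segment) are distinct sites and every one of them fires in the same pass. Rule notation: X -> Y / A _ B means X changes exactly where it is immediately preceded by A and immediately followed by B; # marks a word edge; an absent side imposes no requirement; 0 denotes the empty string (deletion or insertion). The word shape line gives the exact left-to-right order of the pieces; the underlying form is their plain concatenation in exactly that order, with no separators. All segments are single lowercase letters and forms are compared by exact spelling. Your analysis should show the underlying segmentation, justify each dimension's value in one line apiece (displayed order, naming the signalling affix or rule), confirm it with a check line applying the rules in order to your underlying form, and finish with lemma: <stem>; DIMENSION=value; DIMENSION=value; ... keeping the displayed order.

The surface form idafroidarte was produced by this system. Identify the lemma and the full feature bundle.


underlying: i-tafroit-ar-te
MOD=so - signalled by the affix -te
VEL=ri - signalled by the affix -ar
KEL=lu - signalled by the affix i-
check: itafroitarte -> itafroitarte -> itafroitarte -> idafroidarte
lemma: tafroit; MOD=so; VEL=ri; KEL=lu


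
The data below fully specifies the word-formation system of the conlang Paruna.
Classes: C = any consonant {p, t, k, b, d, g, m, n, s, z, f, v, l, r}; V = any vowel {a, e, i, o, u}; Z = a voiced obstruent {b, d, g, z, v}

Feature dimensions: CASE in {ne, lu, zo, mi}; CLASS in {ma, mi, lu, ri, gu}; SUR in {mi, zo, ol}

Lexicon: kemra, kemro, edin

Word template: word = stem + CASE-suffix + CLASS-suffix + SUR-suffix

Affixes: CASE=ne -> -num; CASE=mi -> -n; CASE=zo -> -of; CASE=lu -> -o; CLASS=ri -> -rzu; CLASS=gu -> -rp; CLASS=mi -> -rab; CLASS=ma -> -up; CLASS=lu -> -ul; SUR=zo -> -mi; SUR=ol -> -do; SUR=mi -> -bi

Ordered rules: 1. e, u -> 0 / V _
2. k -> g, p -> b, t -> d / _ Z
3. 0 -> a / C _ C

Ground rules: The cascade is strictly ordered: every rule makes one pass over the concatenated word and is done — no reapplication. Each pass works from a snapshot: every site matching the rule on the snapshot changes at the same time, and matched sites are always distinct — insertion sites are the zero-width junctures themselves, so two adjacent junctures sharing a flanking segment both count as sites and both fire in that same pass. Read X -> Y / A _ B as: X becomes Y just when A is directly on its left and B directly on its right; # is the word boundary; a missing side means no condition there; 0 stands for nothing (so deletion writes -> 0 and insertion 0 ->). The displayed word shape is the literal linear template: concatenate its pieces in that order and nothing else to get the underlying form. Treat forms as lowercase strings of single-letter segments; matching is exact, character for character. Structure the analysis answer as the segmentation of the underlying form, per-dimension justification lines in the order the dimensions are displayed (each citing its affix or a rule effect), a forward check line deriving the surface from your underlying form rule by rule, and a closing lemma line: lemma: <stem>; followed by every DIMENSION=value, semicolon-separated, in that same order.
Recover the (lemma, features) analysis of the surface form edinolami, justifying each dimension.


underlying: edin-o-ul-mi
CASE=lu - signalled by the affix -o
CLASS=lu - signalled by the affix -ul
SUR=zo - signalled by the affix -mi
check: edinoulmi -> edinolmi -> edinolmi -> edinolami
lemma: edin; CASE=lu; CLASS=lu; SUR=zo
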